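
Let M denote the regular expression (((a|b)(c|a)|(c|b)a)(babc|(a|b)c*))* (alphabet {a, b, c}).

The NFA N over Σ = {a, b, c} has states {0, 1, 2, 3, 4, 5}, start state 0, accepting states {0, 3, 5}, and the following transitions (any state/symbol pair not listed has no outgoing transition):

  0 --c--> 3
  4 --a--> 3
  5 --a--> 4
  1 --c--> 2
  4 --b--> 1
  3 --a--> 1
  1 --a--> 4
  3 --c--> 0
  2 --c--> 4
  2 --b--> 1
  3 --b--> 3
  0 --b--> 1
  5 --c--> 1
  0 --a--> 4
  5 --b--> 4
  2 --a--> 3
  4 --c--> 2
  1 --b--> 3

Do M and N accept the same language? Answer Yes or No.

No

The string aaa is accepted by M but rejected by N.
So L(M) ≠ L(N).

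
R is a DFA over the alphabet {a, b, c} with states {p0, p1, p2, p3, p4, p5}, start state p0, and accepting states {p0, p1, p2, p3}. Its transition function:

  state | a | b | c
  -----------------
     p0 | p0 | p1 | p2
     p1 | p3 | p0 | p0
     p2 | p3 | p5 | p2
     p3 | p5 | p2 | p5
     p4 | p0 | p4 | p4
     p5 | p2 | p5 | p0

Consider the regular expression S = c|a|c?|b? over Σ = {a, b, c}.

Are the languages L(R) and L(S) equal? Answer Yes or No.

The string aa is accepted by R but rejected by S.
So L(R) ≠ L(S).

No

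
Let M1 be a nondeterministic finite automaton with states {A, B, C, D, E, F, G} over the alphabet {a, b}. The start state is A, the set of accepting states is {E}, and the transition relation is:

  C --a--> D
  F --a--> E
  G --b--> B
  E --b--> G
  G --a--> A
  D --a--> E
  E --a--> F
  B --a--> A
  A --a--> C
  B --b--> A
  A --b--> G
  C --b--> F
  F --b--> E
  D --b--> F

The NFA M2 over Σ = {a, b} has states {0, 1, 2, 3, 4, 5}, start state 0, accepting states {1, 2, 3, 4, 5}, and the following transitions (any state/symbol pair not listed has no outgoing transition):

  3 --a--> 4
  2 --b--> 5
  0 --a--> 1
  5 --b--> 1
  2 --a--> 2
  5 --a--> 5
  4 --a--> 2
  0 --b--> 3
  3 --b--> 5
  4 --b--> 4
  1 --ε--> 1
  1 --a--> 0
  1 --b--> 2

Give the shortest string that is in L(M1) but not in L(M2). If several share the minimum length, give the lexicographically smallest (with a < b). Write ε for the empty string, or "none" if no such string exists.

The string bbaaba is accepted by M1 but not by M2.
No shorter string lies in the difference, and bbaaba is the lexicographically first length-6 string in L(M1) \ L(M2).

bbaaba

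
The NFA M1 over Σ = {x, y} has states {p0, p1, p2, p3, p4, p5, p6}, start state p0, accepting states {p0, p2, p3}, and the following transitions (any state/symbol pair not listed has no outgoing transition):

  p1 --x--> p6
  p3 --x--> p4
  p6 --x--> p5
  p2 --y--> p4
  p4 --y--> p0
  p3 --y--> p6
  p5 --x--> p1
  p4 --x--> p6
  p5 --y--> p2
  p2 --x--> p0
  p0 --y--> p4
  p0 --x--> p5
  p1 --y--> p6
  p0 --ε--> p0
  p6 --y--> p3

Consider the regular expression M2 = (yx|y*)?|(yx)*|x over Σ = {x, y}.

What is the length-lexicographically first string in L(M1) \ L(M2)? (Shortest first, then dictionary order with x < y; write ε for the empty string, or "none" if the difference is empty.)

xy

The string xy is accepted by M1 but not by M2.
No shorter string lies in the difference, and xy is the lexicographically first length-2 string in L(M1) \ L(M2).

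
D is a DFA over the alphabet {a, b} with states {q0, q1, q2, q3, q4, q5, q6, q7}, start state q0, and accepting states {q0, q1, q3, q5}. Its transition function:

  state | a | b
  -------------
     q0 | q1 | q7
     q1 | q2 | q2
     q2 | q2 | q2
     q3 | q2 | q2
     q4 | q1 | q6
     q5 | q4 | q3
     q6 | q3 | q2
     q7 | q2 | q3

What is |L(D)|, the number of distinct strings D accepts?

3

The useful subgraph on states {q0, q1, q3, q7} is acyclic, so L(D) is finite; the longest accepting path visits 3 useful states, giving maximum string length 2.
Counting accepting paths from q0 by length: 1 of length 0, 1 of length 1, 1 of length 2. Total 3.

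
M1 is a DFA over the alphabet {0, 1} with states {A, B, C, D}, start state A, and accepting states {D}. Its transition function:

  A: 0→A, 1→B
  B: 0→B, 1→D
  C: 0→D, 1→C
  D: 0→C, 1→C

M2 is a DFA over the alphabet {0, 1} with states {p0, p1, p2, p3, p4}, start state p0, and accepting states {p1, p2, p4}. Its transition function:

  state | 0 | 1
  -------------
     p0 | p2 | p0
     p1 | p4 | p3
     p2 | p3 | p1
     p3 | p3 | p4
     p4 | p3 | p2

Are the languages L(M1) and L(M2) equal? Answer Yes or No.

No

The string 11 is accepted by M1 but rejected by M2.
So L(M1) ≠ L(M2).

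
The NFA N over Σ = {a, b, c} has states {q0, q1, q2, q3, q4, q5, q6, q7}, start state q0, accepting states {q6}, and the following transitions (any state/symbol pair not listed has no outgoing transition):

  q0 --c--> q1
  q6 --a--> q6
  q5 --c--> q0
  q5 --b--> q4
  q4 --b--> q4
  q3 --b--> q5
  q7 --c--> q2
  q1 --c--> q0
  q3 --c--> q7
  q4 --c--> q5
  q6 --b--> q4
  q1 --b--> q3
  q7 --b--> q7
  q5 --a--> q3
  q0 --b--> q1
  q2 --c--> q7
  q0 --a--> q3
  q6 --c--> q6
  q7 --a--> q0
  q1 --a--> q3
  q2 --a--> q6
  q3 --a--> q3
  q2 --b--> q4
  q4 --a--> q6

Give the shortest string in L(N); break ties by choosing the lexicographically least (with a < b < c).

A breadth-first search from q0 reaches an accepting state first via the path q0 → q3 → q5 → q4 → q6 on input abba.
No string of length < 4 is accepted (BFS exhausts all shorter strings without reaching an accepting state), and abba is the lexicographically least accepting string of length 4.

abba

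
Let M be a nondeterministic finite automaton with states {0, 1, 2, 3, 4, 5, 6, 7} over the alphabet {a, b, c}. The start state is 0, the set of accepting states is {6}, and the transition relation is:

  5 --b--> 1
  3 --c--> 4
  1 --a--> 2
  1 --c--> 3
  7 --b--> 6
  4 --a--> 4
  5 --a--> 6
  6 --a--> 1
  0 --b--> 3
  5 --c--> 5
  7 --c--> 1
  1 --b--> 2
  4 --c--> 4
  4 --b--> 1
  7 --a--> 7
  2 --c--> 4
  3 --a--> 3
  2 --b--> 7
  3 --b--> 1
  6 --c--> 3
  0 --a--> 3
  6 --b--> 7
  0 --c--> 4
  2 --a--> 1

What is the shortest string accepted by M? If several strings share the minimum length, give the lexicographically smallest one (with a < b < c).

ababb

A breadth-first search from 0 reaches an accepting state first via the path 0 → 3 → 1 → 2 → 7 → 6 on input ababb.
No string of length < 5 is accepted (BFS exhausts all shorter strings without reaching an accepting state), and ababb is the lexicographically least accepting string of length 5.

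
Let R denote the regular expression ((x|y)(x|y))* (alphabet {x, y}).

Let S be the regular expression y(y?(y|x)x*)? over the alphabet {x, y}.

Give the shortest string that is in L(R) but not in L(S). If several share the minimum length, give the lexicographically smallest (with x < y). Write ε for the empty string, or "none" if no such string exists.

The empty string ε is accepted by R but not by S.
Since ε is the unique shortest string, it is the required witness.

ε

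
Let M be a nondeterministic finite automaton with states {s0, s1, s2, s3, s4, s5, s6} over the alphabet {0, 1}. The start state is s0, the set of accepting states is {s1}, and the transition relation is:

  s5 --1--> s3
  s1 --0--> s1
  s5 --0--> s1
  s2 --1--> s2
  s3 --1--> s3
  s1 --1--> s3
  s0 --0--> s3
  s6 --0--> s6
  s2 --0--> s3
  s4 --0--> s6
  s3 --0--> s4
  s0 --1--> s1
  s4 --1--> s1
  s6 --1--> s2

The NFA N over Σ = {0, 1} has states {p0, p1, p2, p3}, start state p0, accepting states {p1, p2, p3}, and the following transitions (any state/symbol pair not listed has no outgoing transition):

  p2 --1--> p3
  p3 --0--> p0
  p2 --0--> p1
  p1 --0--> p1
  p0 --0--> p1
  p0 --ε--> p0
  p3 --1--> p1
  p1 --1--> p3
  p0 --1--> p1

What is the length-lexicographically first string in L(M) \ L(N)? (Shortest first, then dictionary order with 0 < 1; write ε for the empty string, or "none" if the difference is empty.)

The string 0010 is accepted by M but not by N.
No shorter string lies in the difference, and 0010 is the lexicographically first length-4 string in L(M) \ L(N).

0010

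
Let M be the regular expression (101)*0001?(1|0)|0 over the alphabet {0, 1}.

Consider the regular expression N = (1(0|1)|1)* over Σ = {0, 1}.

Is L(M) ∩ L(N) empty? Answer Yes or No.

Converting the expression M to a DFA (subset construction, then merging equivalent states) gives the minimal DFA with states {m0, m1, m2, m3, m4, m5, m6, m7, m8, m9, m10}, start state m0, accepting states {m1, m8, m9} and transitions m0: 0→m1, 1→m2; m1: 0→m3, 1→m4; m2: 0→m5, 1→m4; m3: 0→m6, 1→m4; m4: 0→m4, 1→m4; m5: 0→m4, 1→m7; m6: 0→m8, 1→m9; m7: 0→m10, 1→m2; m8: 0→m4, 1→m4; m9: 0→m8, 1→m8; m10: 0→m3, 1→m4.
Converting the expression N to a DFA (subset construction, then merging equivalent states) gives the minimal DFA with states {n0, n1, n2}, start state n0, accepting states {n0, n2} and transitions n0: 0→n1, 1→n2; n1: 0→n1, 1→n1; n2: 0→n0, 1→n2.
Exploring the product automaton M × N from the start pair (m0, n0), following both machines on each input symbol, reaches 13 state pairs: (m0, n0), (m1, n1), (m2, n2), (m3, n1), (m4, n1), (m5, n0), (m4, n2), (m6, n1), (m7, n2), (m4, n0), (m8, n1), (m9, n1), (m10, n0).
M accepts in {m1, m8, m9} and N accepts in {n0, n2}; no reachable pair has both components accepting, so no string drives both machines to acceptance simultaneously and L(M) ∩ L(N) = ∅.
So no string is accepted by both, and the intersection is empty.

Yes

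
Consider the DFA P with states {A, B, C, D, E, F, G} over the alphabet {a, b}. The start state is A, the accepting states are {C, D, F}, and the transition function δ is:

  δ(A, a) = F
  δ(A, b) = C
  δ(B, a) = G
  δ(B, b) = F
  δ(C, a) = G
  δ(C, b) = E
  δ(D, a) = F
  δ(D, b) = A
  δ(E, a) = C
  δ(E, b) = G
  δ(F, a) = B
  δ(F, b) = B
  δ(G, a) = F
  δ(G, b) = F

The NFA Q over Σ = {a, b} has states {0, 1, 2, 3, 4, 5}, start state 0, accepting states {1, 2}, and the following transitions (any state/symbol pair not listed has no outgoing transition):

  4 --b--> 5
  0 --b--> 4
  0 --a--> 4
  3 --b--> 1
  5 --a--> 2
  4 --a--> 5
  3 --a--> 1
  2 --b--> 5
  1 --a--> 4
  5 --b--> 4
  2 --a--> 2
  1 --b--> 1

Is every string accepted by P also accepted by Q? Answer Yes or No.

No

The string a is in L(P) but not in L(Q).
So L(P) ⊄ L(Q).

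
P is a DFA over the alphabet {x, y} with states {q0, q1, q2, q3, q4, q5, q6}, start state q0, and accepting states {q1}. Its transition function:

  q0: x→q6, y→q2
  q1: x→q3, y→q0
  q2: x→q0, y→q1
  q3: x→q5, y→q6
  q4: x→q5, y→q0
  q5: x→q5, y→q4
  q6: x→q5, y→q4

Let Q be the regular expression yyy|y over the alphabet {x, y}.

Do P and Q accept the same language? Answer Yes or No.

The string yy is accepted by P but rejected by Q.
So L(P) ≠ L(Q).

No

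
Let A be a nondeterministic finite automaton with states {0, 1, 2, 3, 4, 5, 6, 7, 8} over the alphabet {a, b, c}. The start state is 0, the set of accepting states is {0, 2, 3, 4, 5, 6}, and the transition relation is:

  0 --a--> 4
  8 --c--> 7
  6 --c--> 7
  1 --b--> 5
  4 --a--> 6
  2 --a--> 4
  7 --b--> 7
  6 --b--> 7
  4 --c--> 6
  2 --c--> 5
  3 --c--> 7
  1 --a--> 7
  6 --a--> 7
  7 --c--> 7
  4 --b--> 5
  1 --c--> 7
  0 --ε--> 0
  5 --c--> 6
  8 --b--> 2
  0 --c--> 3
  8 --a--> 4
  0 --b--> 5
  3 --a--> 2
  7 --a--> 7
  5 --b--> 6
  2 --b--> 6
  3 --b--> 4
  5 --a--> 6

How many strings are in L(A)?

33

The useful subgraph on states {0, 2, 3, 4, 5, 6} is acyclic, so L(A) is finite; the longest accepting path visits 6 useful states, giving maximum string length 5.
Counting accepting paths from 0 by length: 1 of length 0, 3 of length 1, 8 of length 2, 9 of length 3, 9 of length 4, 3 of length 5. Total 33.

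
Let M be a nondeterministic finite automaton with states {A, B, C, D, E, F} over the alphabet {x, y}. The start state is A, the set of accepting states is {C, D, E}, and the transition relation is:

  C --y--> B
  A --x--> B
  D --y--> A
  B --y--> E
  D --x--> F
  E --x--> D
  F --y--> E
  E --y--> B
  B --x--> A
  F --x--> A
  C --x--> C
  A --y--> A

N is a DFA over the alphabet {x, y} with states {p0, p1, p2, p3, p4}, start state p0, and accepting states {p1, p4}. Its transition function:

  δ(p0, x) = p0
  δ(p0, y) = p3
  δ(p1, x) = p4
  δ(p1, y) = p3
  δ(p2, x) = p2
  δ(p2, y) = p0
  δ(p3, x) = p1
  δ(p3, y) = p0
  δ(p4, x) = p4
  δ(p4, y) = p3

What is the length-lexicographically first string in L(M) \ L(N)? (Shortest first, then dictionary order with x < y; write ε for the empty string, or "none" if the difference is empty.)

xy

The string xy is accepted by M but not by N.
No shorter string lies in the difference, and xy is the lexicographically first length-2 string in L(M) \ L(N).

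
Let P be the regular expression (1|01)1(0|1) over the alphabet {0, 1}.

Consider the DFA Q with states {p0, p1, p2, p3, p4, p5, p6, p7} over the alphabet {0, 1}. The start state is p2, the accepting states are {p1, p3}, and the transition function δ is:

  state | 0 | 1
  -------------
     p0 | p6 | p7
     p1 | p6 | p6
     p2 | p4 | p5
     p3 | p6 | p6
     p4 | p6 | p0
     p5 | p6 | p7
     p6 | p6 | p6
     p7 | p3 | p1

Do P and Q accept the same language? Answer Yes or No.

Yes

Converting the expression P to a DFA (subset construction, then merging equivalent states) gives the minimal DFA with states {r0, r1, r2, r3, r4, r5}, start state r0, accepting states {r5} and transitions r0: 0→r1, 1→r2; r1: 0→r3, 1→r2; r2: 0→r3, 1→r4; r3: 0→r3, 1→r3; r4: 0→r5, 1→r5; r5: 0→r3, 1→r3.
Exploring the product automaton P × Q from the start pair (r0, p2), following both machines on each input symbol, reaches 8 state pairs: (r0, p2), (r1, p4), (r2, p5), (r3, p6), (r2, p0), (r4, p7), (r5, p3), (r5, p1).
P accepts in {r5} and Q accepts in {p1, p3}. In every reachable pair the two components are either both accepting — (r5, p3), (r5, p1) — or both non-accepting, so no string is accepted by exactly one of the machines: L(P) \ L(Q) and L(Q) \ L(P) are both empty.
Hence every string is accepted by P iff it is accepted by Q, and the two languages coincide.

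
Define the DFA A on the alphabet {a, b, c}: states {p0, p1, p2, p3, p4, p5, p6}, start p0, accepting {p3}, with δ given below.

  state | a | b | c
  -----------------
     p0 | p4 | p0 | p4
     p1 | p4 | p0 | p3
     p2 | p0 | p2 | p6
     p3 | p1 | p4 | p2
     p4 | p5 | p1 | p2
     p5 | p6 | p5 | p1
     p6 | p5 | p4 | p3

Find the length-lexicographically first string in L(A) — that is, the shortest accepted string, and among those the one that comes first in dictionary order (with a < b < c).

A breadth-first search from p0 reaches an accepting state first via the path p0 → p4 → p1 → p3 on input abc.
No string of length < 3 is accepted (BFS exhausts all shorter strings without reaching an accepting state), and abc is the lexicographically least accepting string of length 3.

abc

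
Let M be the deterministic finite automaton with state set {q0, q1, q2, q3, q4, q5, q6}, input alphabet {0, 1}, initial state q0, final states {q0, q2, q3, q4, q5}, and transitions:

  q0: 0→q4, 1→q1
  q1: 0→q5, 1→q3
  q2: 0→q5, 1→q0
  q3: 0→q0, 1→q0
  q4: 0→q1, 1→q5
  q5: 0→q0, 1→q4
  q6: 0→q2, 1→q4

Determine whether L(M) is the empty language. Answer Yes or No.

No

The empty string ε is accepted: the run q0 ends in the accepting state q0.
Since at least one string is accepted, L(M) is not empty.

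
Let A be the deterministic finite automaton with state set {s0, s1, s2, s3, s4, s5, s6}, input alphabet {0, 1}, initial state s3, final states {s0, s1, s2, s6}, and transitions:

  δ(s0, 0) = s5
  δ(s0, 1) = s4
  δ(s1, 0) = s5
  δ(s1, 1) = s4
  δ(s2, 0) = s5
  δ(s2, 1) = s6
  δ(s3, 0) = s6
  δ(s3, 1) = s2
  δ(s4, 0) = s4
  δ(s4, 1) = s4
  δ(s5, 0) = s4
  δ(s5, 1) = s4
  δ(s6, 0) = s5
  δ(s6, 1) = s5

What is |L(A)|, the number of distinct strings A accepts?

The useful subgraph on states {s2, s3, s6} is acyclic, so L(A) is finite; the longest accepting path visits 3 useful states, giving maximum string length 2.
Counting accepting paths from s3 by length: 2 of length 1, 1 of length 2. Total 3.

3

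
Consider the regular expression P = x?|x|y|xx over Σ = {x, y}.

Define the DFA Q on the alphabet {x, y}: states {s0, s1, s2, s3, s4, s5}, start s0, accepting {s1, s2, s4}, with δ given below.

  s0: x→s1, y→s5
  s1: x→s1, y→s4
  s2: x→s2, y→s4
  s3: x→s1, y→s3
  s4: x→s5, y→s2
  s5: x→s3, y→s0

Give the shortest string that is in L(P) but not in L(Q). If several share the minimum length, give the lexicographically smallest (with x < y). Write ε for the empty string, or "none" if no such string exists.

The empty string ε is accepted by P but not by Q.
Since ε is the unique shortest string, it is the required witness.

ε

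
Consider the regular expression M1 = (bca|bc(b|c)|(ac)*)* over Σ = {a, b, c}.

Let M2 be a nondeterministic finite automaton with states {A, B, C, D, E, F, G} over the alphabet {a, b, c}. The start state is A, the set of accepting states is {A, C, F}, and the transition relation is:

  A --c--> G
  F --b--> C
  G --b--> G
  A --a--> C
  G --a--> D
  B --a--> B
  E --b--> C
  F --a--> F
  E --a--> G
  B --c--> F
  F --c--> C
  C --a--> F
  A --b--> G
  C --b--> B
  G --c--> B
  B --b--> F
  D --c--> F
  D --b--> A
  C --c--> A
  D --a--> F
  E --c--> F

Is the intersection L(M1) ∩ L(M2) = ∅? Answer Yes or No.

No

The empty string ε is accepted by both M1 and M2.
Hence L(M1) ∩ L(M2) ≠ ∅.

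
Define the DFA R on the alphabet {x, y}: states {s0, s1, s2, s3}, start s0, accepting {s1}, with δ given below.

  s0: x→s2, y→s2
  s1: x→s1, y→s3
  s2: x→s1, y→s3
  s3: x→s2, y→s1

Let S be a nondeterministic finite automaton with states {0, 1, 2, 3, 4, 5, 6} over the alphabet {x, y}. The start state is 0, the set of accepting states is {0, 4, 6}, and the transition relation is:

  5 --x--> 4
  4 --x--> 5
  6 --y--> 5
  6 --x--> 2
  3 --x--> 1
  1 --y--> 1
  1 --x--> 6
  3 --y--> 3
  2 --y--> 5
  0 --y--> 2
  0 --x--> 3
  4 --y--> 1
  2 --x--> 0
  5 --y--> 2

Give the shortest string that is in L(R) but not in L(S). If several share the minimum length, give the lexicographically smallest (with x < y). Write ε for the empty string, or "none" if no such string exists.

xx

The string xx is accepted by R but not by S.
No shorter string lies in the difference, and xx is the lexicographically first length-2 string in L(R) \ L(S).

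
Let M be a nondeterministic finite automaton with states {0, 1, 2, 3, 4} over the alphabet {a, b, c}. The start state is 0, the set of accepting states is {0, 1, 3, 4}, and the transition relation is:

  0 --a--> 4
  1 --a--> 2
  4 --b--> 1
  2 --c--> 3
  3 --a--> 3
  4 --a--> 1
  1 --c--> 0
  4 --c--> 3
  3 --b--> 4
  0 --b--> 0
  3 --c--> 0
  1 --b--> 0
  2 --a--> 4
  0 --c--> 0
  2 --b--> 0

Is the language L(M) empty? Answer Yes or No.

No

The empty string ε is accepted: the run 0 ends in the accepting state 0.
Since at least one string is accepted, L(M) is not empty.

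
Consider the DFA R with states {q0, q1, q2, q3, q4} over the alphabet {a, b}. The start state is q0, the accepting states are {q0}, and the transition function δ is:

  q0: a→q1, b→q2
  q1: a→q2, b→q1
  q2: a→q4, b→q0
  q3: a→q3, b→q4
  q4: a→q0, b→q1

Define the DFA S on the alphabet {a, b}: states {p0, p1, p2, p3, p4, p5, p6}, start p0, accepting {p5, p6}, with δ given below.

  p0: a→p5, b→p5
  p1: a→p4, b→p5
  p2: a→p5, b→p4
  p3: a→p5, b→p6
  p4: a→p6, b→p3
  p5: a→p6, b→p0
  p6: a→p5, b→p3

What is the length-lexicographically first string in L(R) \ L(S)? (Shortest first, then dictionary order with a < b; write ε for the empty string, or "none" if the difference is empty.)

The empty string ε is accepted by R but not by S.
Since ε is the unique shortest string, it is the required witness.

ε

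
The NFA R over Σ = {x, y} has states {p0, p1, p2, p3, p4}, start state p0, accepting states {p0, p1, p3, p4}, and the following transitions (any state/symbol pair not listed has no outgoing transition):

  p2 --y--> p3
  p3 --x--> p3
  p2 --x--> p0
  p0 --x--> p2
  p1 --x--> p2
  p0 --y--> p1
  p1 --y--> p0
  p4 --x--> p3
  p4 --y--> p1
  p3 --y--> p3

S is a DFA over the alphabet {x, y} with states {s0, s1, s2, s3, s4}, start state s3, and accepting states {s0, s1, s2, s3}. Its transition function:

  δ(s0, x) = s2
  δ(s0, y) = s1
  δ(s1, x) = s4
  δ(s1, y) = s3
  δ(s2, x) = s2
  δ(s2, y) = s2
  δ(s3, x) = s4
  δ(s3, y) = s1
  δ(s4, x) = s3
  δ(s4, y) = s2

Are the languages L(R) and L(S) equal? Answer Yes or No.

Yes

Exploring the product automaton R × S from the start pair (p0, s3), following both machines on each input symbol, reaches 4 state pairs: (p0, s3), (p2, s4), (p1, s1), (p3, s2).
R accepts in {p0, p1, p3, p4} and S accepts in {s0, s1, s2, s3}. In every reachable pair the two components are either both accepting — (p0, s3), (p1, s1), (p3, s2) — or both non-accepting, so no string is accepted by exactly one of the machines: L(R) \ L(S) and L(S) \ L(R) are both empty.
Hence every string is accepted by R iff it is accepted by S, and the two languages coincide.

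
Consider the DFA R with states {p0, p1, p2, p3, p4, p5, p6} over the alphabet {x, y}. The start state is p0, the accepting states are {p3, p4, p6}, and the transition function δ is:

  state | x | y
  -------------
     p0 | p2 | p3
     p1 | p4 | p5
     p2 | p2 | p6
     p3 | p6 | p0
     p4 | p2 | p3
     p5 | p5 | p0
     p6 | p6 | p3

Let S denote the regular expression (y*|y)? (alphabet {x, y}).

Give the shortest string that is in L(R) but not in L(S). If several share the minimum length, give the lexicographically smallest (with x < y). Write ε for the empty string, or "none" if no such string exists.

xy

The string xy is accepted by R but not by S.
No shorter string lies in the difference, and xy is the lexicographically first length-2 string in L(R) \ L(S).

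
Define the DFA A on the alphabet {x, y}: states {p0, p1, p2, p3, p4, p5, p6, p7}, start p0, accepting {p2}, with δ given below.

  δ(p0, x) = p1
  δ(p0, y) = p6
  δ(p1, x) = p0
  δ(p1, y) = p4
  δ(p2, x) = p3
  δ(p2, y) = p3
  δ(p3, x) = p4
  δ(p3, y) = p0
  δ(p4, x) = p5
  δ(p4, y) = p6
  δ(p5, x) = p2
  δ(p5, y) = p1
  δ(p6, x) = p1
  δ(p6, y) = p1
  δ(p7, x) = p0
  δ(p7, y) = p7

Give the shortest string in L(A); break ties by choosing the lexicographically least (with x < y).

xyxx

A breadth-first search from p0 reaches an accepting state first via the path p0 → p1 → p4 → p5 → p2 on input xyxx.
No string of length < 4 is accepted (BFS exhausts all shorter strings without reaching an accepting state), and xyxx is the lexicographically least accepting string of length 4.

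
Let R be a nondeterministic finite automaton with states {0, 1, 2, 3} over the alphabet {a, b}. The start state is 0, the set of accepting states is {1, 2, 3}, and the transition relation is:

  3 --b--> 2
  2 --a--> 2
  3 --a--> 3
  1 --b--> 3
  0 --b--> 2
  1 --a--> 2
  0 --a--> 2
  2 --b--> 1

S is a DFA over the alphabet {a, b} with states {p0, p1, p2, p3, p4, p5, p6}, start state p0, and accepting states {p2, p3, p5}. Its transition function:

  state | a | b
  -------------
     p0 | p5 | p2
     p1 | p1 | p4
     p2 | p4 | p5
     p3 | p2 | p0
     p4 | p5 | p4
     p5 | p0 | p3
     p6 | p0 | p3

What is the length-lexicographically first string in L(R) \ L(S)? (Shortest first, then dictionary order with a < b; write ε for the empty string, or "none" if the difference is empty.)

The string aa is accepted by R but not by S.
No shorter string lies in the difference, and aa is the lexicographically first length-2 string in L(R) \ L(S).

aa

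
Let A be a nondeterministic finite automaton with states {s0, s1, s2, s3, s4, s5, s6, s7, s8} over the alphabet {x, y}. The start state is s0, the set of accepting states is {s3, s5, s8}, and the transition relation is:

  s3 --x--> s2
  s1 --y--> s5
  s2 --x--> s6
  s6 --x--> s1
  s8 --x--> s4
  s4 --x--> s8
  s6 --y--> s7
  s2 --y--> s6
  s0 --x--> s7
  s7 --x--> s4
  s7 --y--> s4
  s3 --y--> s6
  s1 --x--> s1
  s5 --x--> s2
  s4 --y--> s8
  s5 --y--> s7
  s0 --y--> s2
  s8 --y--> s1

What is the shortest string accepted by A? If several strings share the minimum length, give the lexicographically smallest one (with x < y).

A breadth-first search from s0 reaches an accepting state first via the path s0 → s7 → s4 → s8 on input xxx.
No string of length < 3 is accepted (BFS exhausts all shorter strings without reaching an accepting state), and xxx is the lexicographically least accepting string of length 3.

xxx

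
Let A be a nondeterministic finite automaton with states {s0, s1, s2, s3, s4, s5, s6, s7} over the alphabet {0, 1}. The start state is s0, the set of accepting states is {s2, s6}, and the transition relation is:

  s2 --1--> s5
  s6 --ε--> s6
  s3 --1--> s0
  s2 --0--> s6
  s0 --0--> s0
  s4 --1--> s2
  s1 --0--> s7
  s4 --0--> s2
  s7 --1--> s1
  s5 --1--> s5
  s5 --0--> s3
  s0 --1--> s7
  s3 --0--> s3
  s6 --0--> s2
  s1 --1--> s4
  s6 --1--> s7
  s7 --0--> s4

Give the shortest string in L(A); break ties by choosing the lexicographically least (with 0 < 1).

100

A breadth-first search from s0 reaches an accepting state first via the path s0 → s7 → s4 → s2 on input 100.
No string of length < 3 is accepted (BFS exhausts all shorter strings without reaching an accepting state), and 100 is the lexicographically least accepting string of length 3.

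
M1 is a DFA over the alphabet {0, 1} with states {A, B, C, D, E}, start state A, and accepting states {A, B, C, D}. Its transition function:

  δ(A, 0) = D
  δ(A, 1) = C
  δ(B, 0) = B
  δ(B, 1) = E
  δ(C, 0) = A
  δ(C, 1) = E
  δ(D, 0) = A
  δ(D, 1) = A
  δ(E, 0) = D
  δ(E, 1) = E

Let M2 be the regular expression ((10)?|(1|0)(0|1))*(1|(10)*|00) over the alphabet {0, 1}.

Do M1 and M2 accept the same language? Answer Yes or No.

No

The string 0 is accepted by M1 but rejected by M2.
So L(M1) ≠ L(M2).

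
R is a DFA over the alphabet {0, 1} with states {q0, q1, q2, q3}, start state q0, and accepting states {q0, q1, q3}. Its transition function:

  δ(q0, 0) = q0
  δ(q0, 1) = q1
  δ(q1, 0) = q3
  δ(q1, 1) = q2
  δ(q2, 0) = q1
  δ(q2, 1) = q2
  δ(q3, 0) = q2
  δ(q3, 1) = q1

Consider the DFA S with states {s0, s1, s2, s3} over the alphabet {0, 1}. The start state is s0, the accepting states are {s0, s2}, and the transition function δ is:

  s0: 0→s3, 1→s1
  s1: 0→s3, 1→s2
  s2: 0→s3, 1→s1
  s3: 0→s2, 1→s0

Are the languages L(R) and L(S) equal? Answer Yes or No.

No

The string 0 is accepted by R but rejected by S.
So L(R) ≠ L(S).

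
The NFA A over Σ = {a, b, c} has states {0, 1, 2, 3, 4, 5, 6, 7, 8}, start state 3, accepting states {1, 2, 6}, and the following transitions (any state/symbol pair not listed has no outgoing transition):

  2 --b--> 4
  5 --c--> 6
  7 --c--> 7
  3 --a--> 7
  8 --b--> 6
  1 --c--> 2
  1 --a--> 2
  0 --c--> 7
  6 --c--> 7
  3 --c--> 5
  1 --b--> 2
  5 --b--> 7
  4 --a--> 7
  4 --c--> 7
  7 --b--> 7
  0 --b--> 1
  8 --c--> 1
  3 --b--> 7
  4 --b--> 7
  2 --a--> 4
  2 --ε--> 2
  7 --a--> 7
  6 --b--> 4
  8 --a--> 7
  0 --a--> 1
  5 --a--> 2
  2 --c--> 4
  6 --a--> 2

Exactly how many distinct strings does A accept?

The useful subgraph on states {2, 3, 5, 6} is acyclic, so L(A) is finite; the longest accepting path visits 4 useful states, giving maximum string length 3.
Counting accepting paths from 3 by length: 2 of length 2, 1 of length 3. Total 3.

3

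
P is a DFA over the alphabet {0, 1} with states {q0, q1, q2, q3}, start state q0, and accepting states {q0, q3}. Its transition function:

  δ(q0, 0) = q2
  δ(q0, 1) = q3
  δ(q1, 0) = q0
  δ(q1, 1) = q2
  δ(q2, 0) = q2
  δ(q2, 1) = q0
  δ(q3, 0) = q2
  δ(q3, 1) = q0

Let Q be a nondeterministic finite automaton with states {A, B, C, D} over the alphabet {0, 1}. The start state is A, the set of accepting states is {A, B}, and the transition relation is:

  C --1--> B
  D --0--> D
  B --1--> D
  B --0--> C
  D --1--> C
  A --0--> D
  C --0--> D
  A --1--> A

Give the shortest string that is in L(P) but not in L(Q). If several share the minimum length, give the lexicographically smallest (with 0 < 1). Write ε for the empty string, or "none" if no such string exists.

The string 01 is accepted by P but not by Q.
No shorter string lies in the difference, and 01 is the lexicographically first length-2 string in L(P) \ L(Q).

01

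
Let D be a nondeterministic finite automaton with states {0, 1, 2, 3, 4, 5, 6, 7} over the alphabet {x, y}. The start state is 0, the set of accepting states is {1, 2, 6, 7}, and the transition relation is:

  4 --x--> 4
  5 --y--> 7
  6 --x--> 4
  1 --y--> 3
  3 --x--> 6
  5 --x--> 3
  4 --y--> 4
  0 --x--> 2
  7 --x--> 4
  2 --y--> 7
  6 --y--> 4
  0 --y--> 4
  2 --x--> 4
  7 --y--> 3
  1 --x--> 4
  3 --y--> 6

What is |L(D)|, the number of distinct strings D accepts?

The useful subgraph on states {0, 2, 3, 6, 7} is acyclic, so L(D) is finite; the longest accepting path visits 5 useful states, giving maximum string length 4.
Counting accepting paths from 0 by length: 1 of length 1, 1 of length 2, 2 of length 4. Total 4.

4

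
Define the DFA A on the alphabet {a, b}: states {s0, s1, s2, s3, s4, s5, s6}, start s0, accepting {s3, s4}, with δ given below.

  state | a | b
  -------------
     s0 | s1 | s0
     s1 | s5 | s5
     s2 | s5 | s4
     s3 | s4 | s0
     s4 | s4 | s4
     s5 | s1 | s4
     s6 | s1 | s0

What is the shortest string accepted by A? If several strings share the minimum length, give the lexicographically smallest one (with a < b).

aab

A breadth-first search from s0 reaches an accepting state first via the path s0 → s1 → s5 → s4 on input aab.
No string of length < 3 is accepted (BFS exhausts all shorter strings without reaching an accepting state), and aab is the lexicographically least accepting string of length 3.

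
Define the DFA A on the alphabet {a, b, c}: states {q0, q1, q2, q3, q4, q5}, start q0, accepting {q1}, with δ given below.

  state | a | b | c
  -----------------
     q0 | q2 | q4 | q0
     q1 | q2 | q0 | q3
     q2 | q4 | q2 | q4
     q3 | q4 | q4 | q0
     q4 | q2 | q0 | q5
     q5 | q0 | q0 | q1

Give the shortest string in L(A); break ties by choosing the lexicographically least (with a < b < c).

bcc

A breadth-first search from q0 reaches an accepting state first via the path q0 → q4 → q5 → q1 on input bcc.
No string of length < 3 is accepted (BFS exhausts all shorter strings without reaching an accepting state), and bcc is the lexicographically least accepting string of length 3.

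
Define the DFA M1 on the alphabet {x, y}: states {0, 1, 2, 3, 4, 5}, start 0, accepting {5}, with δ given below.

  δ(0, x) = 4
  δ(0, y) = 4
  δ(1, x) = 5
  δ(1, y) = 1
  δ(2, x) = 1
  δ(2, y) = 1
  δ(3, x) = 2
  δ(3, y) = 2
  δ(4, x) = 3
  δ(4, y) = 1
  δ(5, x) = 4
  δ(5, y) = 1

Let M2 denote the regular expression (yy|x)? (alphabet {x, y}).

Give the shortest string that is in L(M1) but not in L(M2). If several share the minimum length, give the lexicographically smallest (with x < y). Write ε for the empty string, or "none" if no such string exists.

xyx

The string xyx is accepted by M1 but not by M2.
No shorter string lies in the difference, and xyx is the lexicographically first length-3 string in L(M1) \ L(M2).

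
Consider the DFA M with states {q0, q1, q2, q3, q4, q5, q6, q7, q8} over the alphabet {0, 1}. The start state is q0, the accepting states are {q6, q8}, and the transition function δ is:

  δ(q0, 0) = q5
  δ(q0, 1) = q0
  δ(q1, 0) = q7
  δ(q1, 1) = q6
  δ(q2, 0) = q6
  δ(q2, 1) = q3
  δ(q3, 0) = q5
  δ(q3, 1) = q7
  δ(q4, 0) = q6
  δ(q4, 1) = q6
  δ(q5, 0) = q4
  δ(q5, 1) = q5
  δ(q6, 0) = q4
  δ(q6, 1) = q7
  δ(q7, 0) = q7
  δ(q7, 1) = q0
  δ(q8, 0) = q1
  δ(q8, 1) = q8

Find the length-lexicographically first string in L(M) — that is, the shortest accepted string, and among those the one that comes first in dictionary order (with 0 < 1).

A breadth-first search from q0 reaches an accepting state first via the path q0 → q5 → q4 → q6 on input 000.
No string of length < 3 is accepted (BFS exhausts all shorter strings without reaching an accepting state), and 000 is the lexicographically least accepting string of length 3.

000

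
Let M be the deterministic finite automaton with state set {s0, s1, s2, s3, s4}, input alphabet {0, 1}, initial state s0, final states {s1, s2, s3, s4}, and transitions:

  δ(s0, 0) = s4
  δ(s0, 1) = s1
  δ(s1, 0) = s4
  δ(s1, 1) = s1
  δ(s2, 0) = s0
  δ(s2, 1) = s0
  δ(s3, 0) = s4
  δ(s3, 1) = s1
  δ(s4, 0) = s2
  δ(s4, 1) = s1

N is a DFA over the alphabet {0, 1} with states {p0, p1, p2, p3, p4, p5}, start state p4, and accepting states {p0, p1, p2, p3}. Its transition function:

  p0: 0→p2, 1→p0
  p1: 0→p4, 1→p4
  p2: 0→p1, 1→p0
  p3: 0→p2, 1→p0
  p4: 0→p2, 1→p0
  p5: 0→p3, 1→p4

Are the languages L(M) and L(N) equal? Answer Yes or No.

Yes

Exploring the product automaton M × N from the start pair (s0, p4), following both machines on each input symbol, reaches 4 state pairs: (s0, p4), (s4, p2), (s1, p0), (s2, p1).
M accepts in {s1, s2, s3, s4} and N accepts in {p0, p1, p2, p3}. In every reachable pair the two components are either both accepting — (s4, p2), (s1, p0), (s2, p1) — or both non-accepting, so no string is accepted by exactly one of the machines: L(M) \ L(N) and L(N) \ L(M) are both empty.
Hence every string is accepted by M iff it is accepted by N, and the two languages coincide.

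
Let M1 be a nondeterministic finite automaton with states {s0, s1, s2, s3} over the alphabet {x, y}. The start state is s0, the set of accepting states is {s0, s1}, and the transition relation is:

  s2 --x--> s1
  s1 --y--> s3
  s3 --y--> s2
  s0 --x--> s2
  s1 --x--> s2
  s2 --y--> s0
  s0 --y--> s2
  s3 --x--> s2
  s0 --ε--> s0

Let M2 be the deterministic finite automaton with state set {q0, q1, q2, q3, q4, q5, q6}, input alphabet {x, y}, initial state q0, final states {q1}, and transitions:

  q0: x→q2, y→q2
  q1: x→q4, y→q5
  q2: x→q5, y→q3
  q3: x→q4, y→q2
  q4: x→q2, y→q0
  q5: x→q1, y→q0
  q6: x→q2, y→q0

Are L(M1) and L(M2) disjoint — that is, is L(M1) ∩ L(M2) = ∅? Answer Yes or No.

No

The string xyxxxx is accepted by both M1 and M2.
Hence L(M1) ∩ L(M2) ≠ ∅.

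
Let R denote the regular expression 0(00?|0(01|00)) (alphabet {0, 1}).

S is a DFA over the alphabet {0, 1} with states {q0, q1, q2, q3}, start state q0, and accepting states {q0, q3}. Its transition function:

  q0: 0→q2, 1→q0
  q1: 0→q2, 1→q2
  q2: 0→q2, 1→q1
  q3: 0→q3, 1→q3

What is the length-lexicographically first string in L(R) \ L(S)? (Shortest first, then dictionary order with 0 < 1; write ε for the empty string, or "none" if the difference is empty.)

The string 00 is accepted by R but not by S.
No shorter string lies in the difference, and 00 is the lexicographically first length-2 string in L(R) \ L(S).

00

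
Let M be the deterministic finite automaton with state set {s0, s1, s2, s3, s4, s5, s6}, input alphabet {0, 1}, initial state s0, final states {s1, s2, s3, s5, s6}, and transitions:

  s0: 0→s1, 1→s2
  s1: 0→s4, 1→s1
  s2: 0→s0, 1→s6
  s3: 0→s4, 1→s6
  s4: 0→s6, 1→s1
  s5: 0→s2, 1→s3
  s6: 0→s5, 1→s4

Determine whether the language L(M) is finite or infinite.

State s1 is reachable from the start and can reach an accepting state, and it lies on the cycle s1 → s1.
Traversing that cycle any number of times yields accepted strings of unbounded length, so the language is infinite.

infinite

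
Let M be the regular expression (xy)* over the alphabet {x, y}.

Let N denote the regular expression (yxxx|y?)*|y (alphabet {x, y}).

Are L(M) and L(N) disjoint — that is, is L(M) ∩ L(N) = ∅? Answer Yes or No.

No

The empty string ε is accepted by both M and N.
Hence L(M) ∩ L(N) ≠ ∅.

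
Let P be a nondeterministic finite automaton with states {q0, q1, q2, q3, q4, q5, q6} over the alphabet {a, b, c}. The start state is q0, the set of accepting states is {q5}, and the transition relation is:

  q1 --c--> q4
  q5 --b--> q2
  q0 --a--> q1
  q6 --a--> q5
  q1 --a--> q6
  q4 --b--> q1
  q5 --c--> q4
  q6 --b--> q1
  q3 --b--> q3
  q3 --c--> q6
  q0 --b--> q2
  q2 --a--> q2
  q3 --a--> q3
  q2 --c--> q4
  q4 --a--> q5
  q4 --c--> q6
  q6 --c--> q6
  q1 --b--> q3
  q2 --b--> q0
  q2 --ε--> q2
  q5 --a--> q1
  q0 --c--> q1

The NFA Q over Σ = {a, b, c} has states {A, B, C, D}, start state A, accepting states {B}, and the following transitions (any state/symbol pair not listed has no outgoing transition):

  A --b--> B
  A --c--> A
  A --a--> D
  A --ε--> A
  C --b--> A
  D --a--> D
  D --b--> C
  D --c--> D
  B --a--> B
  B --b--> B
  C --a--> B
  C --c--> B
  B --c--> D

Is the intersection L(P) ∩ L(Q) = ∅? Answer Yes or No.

No

The string abca is accepted by both P and Q.
Hence L(P) ∩ L(Q) ≠ ∅.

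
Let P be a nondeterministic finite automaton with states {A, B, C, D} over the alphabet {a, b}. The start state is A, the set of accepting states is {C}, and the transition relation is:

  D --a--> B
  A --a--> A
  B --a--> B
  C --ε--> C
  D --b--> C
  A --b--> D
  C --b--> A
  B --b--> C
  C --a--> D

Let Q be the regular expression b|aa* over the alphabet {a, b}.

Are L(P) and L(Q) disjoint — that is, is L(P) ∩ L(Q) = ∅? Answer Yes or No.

Converting the expression Q to a DFA (subset construction, then merging equivalent states) gives the minimal DFA with states {q0, q1, q2, q3}, start state q0, accepting states {q1, q2} and transitions q0: a→q1, b→q2; q1: a→q1, b→q3; q2: a→q3, b→q3; q3: a→q3, b→q3.
Exploring the product automaton P × Q from the start pair (A, q0), following both machines on each input symbol, reaches 7 state pairs: (A, q0), (A, q1), (D, q2), (D, q3), (B, q3), (C, q3), (A, q3).
P accepts in {C} and Q accepts in {q1, q2}; no reachable pair has both components accepting, so no string drives both machines to acceptance simultaneously and L(P) ∩ L(Q) = ∅.
So no string is accepted by both, and the intersection is empty.

Yes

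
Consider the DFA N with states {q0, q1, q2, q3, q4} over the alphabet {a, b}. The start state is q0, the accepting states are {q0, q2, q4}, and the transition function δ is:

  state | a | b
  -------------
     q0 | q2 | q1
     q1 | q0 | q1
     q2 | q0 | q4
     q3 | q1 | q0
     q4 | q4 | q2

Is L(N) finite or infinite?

State q0 is reachable from the start and can reach an accepting state, and it lies on the cycle q0 → q1 → q0.
Traversing that cycle any number of times yields accepted strings of unbounded length, so the language is infinite.

infinite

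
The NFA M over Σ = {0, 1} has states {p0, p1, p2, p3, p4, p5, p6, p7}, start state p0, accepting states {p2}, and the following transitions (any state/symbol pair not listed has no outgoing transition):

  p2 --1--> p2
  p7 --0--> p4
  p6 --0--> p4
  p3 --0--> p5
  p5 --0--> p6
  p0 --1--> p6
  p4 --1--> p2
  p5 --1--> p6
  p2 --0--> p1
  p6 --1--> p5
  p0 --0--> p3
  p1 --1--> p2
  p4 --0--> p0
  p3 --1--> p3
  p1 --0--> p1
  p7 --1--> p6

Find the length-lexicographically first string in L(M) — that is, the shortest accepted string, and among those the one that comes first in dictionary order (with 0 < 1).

A breadth-first search from p0 reaches an accepting state first via the path p0 → p6 → p4 → p2 on input 101.
No string of length < 3 is accepted (BFS exhausts all shorter strings without reaching an accepting state), and 101 is the lexicographically least accepting string of length 3.

101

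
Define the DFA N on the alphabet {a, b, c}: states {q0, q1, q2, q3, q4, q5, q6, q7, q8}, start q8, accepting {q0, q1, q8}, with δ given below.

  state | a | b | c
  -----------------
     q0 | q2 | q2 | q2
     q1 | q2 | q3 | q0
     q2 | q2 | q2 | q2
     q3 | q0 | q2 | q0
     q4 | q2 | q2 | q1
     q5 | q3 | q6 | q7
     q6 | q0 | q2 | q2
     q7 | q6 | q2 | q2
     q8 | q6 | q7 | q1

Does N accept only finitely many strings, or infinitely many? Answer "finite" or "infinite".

finite

The useful states (reachable from q8 and able to reach an accepting state) are {q0, q1, q3, q6, q7, q8}.
Restricted to these states the transition graph has no cycle, so every accepting path has bounded length and L is finite.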